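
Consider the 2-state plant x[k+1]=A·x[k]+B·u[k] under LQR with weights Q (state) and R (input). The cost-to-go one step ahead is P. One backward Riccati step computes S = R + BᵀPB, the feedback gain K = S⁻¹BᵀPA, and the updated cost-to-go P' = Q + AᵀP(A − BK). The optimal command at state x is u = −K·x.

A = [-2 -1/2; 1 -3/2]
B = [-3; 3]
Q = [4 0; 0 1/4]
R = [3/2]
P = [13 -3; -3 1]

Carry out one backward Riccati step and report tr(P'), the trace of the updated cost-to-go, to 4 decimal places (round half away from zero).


5.7872

BᵀP = [-48.0000 12.0000]
S = R + BᵀPB = [3/2] + [180.0000] = [181.5000]
BᵀPA = [108.0000 6.0000]
K = S⁻¹·BᵀPA = [0.5950 0.0331]
A−BK = [-0.2149 -0.4008; -0.7851 -1.5992]
AᵀP(A−BK) = [0.7355 0.4298; 0.4298 0.8017]
P' = Q + AᵀP(A−BK) = [4.7355 0.4298; 0.4298 1.0517]
tr(P') = 5.7872


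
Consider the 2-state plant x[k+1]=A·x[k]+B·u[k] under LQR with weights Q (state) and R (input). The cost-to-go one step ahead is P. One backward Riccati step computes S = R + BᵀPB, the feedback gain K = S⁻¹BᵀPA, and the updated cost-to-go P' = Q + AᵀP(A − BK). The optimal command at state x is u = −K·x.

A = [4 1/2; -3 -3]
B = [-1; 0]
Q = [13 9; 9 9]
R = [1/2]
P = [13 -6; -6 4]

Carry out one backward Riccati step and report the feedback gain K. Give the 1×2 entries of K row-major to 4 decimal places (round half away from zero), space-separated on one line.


BᵀP = [-13.0000 6.0000]
S = R + BᵀPB = [1/2] + [13.0000] = [13.5000]
BᵀPA = [-70.0000 -24.5000]
K = S⁻¹·BᵀPA = [-5.1852 -1.8148]
A−BK = [-1.1852 -1.3148; -3.0000 -3.0000]
AᵀP(A−BK) = [25.0370 15.9630; 15.9630 12.7870]
P' = Q + AᵀP(A−BK) = [38.0370 24.9630; 24.9630 21.7870]
tr(P') = 59.8241

-5.1852 -1.8148


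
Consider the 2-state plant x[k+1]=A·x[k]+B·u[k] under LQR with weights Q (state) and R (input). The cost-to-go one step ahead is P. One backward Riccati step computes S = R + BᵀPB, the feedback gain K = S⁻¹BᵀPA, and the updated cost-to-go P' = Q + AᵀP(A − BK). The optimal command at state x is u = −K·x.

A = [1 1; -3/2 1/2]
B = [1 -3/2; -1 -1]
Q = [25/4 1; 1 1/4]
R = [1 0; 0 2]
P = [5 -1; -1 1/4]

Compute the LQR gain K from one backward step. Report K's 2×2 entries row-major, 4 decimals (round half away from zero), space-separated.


0.6694 0.4106 -0.3035 -0.2565

BᵀP = [6.0000 -1.2500; -6.5000 1.2500]
S = R + BᵀPB = [1 0; 0 2] + [7.2500 -7.7500; -7.7500 8.5000] = [8.2500 -7.7500; -7.7500 10.5000]
BᵀPA = [7.8750 5.3750; -8.3750 -5.8750]
K = S⁻¹·BᵀPA = [0.6694 0.4106; -0.3035 -0.2565]
A−BK = [-0.1247 0.2047; -1.1341 0.6541]
AᵀP(A−BK) = [0.7488 0.4312; 0.4312 0.3488]
P' = Q + AᵀP(A−BK) = [6.9988 1.4312; 1.4312 0.5988]
tr(P') = 7.5976


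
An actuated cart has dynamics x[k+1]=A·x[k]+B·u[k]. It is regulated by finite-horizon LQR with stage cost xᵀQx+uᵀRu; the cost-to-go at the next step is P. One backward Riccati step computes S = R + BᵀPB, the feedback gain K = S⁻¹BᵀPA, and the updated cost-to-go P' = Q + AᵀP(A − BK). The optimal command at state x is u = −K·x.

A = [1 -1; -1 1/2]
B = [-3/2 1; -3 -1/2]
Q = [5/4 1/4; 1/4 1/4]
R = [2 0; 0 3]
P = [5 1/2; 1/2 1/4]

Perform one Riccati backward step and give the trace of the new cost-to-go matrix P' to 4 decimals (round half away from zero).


BᵀP = [-9.0000 -1.5000; 4.7500 0.3750]
S = R + BᵀPB = [2 0; 0 3] + [18.0000 -8.2500; -8.2500 4.5625] = [20.0000 -8.2500; -8.2500 7.5625]
BᵀPA = [-7.5000 8.2500; 4.3750 -4.5625]
K = S⁻¹·BᵀPA = [-0.2479 0.2975; 0.3080 -0.2787]
A−BK = [0.3201 -0.2750; -1.5898 1.2532]
AᵀP(A−BK) = [1.0428 -0.9241; -0.9241 0.8362]
P' = Q + AᵀP(A−BK) = [2.2928 -0.6741; -0.6741 1.0862]
tr(P') = 3.3790

3.3790


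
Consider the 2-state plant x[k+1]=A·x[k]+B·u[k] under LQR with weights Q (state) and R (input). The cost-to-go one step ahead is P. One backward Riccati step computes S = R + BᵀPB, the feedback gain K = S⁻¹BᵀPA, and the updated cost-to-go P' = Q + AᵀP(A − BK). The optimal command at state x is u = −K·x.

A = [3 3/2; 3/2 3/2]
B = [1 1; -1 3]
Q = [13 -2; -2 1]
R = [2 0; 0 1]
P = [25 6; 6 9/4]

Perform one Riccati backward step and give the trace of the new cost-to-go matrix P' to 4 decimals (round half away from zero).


21.9001

BᵀP = [19.0000 3.7500; 43.0000 12.7500]
S = R + BᵀPB = [2 0; 0 1] + [15.2500 30.2500; 30.2500 81.2500] = [17.2500 30.2500; 30.2500 82.2500]
BᵀPA = [62.6250 34.1250; 148.1250 83.6250]
K = S⁻¹·BᵀPA = [1.3303 0.5501; 1.3117 0.8144]
A−BK = [0.3581 0.1355; -1.1047 -0.3931]
AᵀP(A−BK) = [6.4641 2.9792; 2.9792 1.4360]
P' = Q + AᵀP(A−BK) = [19.4641 0.9792; 0.9792 2.4360]
tr(P') = 21.9001


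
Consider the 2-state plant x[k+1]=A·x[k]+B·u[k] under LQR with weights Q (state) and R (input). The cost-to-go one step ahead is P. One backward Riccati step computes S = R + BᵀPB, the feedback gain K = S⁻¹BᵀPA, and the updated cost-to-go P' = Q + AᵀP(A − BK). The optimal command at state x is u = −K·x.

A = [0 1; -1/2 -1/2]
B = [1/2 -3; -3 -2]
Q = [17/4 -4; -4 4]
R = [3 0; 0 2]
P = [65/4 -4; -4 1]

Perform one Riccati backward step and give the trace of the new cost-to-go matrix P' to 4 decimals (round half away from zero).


8.6088

BᵀP = [20.1250 -5.0000; -40.7500 10.0000]
S = R + BᵀPB = [3 0; 0 2] + [25.0625 -50.3750; -50.3750 102.2500] = [28.0625 -50.3750; -50.3750 104.2500]
BᵀPA = [2.5000 22.6250; -5.0000 -45.7500]
K = S⁻¹·BᵀPA = [0.0226 0.1392; -0.0371 -0.3716]
A−BK = [-0.1225 -0.1843; -0.5064 -0.8255]
AᵀP(A−BK) = [0.0083 0.0441; 0.0441 0.3505]
P' = Q + AᵀP(A−BK) = [4.2583 -3.9559; -3.9559 4.3505]
tr(P') = 8.6088


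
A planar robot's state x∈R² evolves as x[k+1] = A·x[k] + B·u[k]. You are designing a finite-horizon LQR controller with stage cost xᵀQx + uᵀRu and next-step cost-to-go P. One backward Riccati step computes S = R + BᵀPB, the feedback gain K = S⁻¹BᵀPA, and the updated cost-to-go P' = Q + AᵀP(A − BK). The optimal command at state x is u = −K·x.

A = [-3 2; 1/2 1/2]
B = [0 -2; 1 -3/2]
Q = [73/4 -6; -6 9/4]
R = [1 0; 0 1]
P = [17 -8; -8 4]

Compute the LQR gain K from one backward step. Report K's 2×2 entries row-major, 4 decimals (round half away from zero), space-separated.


1.4000 -0.6000 1.9000 -1.1000

BᵀP = [-8.0000 4.0000; -22.0000 10.0000]
S = R + BᵀPB = [1 0; 0 1] + [4.0000 10.0000; 10.0000 29.0000] = [5.0000 10.0000; 10.0000 30.0000]
BᵀPA = [26.0000 -14.0000; 71.0000 -39.0000]
K = S⁻¹·BᵀPA = [1.4000 -0.6000; 1.9000 -1.1000]
A−BK = [0.8000 -0.2000; 1.9500 -0.5500]
AᵀP(A−BK) = [6.7000 -3.3000; -3.3000 1.7000]
P' = Q + AᵀP(A−BK) = [24.9500 -9.3000; -9.3000 3.9500]
tr(P') = 28.9000


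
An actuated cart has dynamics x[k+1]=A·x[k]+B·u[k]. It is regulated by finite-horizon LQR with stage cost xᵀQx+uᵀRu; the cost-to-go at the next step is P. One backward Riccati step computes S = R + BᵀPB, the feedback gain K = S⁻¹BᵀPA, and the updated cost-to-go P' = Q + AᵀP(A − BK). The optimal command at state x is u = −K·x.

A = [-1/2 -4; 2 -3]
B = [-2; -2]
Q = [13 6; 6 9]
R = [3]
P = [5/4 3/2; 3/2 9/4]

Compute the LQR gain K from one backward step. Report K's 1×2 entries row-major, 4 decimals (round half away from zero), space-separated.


BᵀP = [-5.5000 -7.5000]
S = R + BᵀPB = [3] + [26.0000] = [29.0000]
BᵀPA = [-12.2500 44.5000]
K = S⁻¹·BᵀPA = [-0.4224 1.5345]
A−BK = [-1.3448 -0.9310; 1.1552 0.0690]
AᵀP(A−BK) = [1.1379 -1.9526; -1.9526 7.9655]
P' = Q + AᵀP(A−BK) = [14.1379 4.0474; 4.0474 16.9655]
tr(P') = 31.1034

-0.4224 1.5345


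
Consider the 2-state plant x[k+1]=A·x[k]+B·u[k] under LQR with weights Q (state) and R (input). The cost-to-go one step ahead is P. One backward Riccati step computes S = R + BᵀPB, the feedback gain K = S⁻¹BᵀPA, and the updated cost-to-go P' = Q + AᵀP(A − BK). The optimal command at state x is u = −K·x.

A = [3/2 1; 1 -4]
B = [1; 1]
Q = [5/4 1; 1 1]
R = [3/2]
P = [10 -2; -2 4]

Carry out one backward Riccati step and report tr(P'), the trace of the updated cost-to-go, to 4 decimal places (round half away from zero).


95.7065

BᵀP = [8.0000 2.0000]
S = R + BᵀPB = [3/2] + [10.0000] = [11.5000]
BᵀPA = [14.0000 0.0000]
K = S⁻¹·BᵀPA = [1.2174 0.0000]
A−BK = [0.2826 1.0000; -0.2174 -4.0000]
AᵀP(A−BK) = [3.4565 9.0000; 9.0000 90.0000]
P' = Q + AᵀP(A−BK) = [4.7065 10.0000; 10.0000 91.0000]
tr(P') = 95.7065


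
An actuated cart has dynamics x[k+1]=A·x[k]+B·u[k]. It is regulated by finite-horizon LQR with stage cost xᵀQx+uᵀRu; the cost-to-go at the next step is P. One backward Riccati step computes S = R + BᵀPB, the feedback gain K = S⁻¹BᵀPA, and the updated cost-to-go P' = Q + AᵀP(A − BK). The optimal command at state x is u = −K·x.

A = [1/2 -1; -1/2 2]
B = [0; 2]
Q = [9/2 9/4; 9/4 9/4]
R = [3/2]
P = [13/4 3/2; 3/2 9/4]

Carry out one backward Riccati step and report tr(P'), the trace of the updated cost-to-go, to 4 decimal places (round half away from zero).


10.1429

BᵀP = [3.0000 4.5000]
S = R + BᵀPB = [3/2] + [9.0000] = [10.5000]
BᵀPA = [-0.7500 6.0000]
K = S⁻¹·BᵀPA = [-0.0714 0.5714]
A−BK = [0.5000 -1.0000; -0.3571 0.8571]
AᵀP(A−BK) = [0.5714 -1.1964; -1.1964 2.8214]
P' = Q + AᵀP(A−BK) = [5.0714 1.0536; 1.0536 5.0714]
tr(P') = 10.1429


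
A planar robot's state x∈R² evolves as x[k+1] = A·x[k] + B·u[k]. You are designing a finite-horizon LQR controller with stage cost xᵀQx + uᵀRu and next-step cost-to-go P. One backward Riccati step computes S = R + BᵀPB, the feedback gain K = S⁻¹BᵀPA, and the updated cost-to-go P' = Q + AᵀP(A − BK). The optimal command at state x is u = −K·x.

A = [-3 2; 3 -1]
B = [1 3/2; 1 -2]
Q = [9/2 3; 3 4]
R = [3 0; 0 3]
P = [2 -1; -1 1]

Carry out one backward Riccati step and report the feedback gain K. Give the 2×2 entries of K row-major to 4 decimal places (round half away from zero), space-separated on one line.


BᵀP = [1.0000 0.0000; 5.0000 -3.5000]
S = R + BᵀPB = [3 0; 0 3] + [1.0000 1.5000; 1.5000 14.5000] = [4.0000 1.5000; 1.5000 17.5000]
BᵀPA = [-3.0000 2.0000; -25.5000 13.5000]
K = S⁻¹·BᵀPA = [-0.2103 0.2177; -1.4391 0.7528]
A−BK = [-0.6310 0.6531; 0.3321 0.2878]
AᵀP(A−BK) = [7.6716 -4.1513; -4.1513 2.4022]
P' = Q + AᵀP(A−BK) = [12.1716 -1.1513; -1.1513 6.4022]
tr(P') = 18.5738

-0.2103 0.2177 -1.4391 0.7528


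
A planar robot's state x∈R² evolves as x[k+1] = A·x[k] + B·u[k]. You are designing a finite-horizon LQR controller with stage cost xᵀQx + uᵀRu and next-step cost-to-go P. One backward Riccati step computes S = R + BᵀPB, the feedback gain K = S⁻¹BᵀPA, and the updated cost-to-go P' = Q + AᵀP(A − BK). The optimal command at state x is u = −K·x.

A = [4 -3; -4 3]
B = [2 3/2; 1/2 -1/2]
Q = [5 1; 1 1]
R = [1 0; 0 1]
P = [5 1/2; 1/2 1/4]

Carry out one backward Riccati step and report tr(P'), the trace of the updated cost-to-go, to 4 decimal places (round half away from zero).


14.0560

BᵀP = [10.2500 1.1250; 7.2500 0.6250]
S = R + BᵀPB = [1 0; 0 1] + [21.0625 14.8125; 14.8125 10.5625] = [22.0625 14.8125; 14.8125 11.5625]
BᵀPA = [36.5000 -27.3750; 26.5000 -19.8750]
K = S⁻¹·BᵀPA = [0.8266 -0.6200; 1.2329 -0.9247]
A−BK = [0.4974 -0.3730; -3.7968 2.8476]
AᵀP(A−BK) = [5.1559 -3.8669; -3.8669 2.9002]
P' = Q + AᵀP(A−BK) = [10.1559 -2.8669; -2.8669 3.9002]
tr(P') = 14.0560


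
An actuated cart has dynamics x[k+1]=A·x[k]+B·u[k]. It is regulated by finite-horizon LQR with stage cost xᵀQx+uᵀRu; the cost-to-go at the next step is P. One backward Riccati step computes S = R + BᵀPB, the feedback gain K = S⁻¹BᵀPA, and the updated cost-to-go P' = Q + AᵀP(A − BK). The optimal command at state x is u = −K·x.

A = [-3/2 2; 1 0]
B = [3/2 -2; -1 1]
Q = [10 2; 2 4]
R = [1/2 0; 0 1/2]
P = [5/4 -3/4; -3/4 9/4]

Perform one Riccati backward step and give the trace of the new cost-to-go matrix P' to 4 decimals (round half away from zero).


15.2883

BᵀP = [2.6250 -3.3750; -3.2500 3.7500]
S = R + BᵀPB = [1/2 0; 0 1/2] + [7.3125 -8.6250; -8.6250 10.2500] = [7.8125 -8.6250; -8.6250 10.7500]
BᵀPA = [-7.3125 5.2500; 8.6250 -6.5000]
K = S⁻¹·BᵀPA = [-0.4397 0.0391; 0.4495 -0.5733]
A−BK = [0.0586 0.7948; 0.1107 0.6124]
AᵀP(A−BK) = [0.2199 -0.0195; -0.0195 1.0684]
P' = Q + AᵀP(A−BK) = [10.2199 1.9805; 1.9805 5.0684]
tr(P') = 15.2883


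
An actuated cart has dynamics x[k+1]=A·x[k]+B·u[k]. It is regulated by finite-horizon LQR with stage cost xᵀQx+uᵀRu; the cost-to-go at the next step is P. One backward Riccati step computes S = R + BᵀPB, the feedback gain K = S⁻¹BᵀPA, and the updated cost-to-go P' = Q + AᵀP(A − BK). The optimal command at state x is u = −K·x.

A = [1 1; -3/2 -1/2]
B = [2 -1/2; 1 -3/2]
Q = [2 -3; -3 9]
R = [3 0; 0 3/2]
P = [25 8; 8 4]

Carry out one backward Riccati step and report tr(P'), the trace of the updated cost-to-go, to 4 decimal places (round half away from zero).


BᵀP = [58.0000 20.0000; -24.5000 -10.0000]
S = R + BᵀPB = [3 0; 0 3/2] + [136.0000 -59.0000; -59.0000 27.2500] = [139.0000 -59.0000; -59.0000 28.7500]
BᵀPA = [28.0000 48.0000; -9.5000 -19.5000]
K = S⁻¹·BᵀPA = [0.4745 0.4454; 0.6434 0.2358]
A−BK = [0.3726 0.2271; -1.0095 -0.5917]
AᵀP(A−BK) = [2.8253 1.7686; 1.7686 1.2183]
P' = Q + AᵀP(A−BK) = [4.8253 -1.2314; -1.2314 10.2183]
tr(P') = 15.0437

15.0437


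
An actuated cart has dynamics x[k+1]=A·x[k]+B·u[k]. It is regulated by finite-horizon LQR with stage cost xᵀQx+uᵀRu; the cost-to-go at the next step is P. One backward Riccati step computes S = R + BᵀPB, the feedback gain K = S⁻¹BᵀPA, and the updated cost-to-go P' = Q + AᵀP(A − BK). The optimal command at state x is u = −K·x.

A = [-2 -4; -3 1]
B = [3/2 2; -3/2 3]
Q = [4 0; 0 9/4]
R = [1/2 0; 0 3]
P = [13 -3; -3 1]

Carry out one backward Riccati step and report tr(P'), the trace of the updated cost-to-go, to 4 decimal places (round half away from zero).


BᵀP = [24.0000 -6.0000; 17.0000 -3.0000]
S = R + BᵀPB = [1/2 0; 0 3] + [45.0000 30.0000; 30.0000 25.0000] = [45.5000 30.0000; 30.0000 28.0000]
BᵀPA = [-30.0000 -102.0000; -25.0000 -71.0000]
K = S⁻¹·BᵀPA = [-0.2406 -1.9412; -0.6350 -0.4559]
A−BK = [-0.3690 -0.1765; -1.4559 -0.5441]
AᵀP(A−BK) = [1.9051 1.3676; 1.3676 2.6324]
P' = Q + AᵀP(A−BK) = [5.9051 1.3676; 1.3676 4.8824]
tr(P') = 10.7874

10.7874


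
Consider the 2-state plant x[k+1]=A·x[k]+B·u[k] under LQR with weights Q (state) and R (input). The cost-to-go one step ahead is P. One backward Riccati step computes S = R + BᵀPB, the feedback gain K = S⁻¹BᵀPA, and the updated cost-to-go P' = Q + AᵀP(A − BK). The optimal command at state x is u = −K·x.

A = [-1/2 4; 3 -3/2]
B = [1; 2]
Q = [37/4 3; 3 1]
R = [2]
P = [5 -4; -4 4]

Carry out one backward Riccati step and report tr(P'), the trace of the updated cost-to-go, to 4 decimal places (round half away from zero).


124.1786

BᵀP = [-3.0000 4.0000]
S = R + BᵀPB = [2] + [5.0000] = [7.0000]
BᵀPA = [13.5000 -18.0000]
K = S⁻¹·BᵀPA = [1.9286 -2.5714]
A−BK = [-2.4286 6.5714; -0.8571 3.6429]
AᵀP(A−BK) = [23.2143 -44.2857; -44.2857 90.7143]
P' = Q + AᵀP(A−BK) = [32.4643 -41.2857; -41.2857 91.7143]
tr(P') = 124.1786


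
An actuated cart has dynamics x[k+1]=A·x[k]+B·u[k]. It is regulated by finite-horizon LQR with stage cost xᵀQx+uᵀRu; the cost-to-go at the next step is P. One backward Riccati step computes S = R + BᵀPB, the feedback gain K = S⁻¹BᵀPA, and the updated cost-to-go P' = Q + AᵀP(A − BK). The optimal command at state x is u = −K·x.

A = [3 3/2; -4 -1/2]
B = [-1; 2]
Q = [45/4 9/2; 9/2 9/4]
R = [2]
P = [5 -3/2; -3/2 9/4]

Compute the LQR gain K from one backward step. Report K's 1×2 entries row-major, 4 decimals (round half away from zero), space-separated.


-2.1818 -0.6818

BᵀP = [-8.0000 6.0000]
S = R + BᵀPB = [2] + [20.0000] = [22.0000]
BᵀPA = [-48.0000 -15.0000]
K = S⁻¹·BᵀPA = [-2.1818 -0.6818]
A−BK = [0.8182 0.8182; 0.3636 0.8636]
AᵀP(A−BK) = [12.2727 5.5227; 5.5227 3.8352]
P' = Q + AᵀP(A−BK) = [23.5227 10.0227; 10.0227 6.0852]
tr(P') = 29.6080


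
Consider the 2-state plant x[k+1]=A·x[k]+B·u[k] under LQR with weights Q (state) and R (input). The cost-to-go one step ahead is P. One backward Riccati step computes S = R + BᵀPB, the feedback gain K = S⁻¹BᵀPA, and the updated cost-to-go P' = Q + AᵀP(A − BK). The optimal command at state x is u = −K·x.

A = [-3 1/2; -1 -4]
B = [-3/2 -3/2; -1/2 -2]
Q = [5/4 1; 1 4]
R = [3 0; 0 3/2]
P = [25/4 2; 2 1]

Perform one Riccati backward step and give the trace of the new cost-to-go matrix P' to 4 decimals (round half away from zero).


12.4742

BᵀP = [-10.3750 -3.5000; -13.3750 -5.0000]
S = R + BᵀPB = [3 0; 0 3/2] + [17.3125 22.5625; 22.5625 30.0625] = [20.3125 22.5625; 22.5625 31.5625]
BᵀPA = [34.6250 8.8125; 45.1250 13.3125]
K = S⁻¹·BᵀPA = [0.5659 -0.1683; 1.0252 0.5421]
A−BK = [-0.6134 1.0607; 1.3333 -3.0000]
AᵀP(A−BK) = [3.3951 -1.0096; -1.0096 3.8291]
P' = Q + AᵀP(A−BK) = [4.6451 -0.0096; -0.0096 7.8291]
tr(P') = 12.4742


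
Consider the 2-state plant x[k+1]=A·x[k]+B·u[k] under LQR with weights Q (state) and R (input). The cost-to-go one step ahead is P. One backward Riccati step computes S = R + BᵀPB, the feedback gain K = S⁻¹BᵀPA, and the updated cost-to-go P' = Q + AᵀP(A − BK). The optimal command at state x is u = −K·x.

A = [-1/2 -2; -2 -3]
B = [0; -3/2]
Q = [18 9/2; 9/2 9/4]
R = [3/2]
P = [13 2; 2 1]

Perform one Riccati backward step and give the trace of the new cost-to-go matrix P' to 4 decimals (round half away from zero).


81.7000

BᵀP = [-3.0000 -1.5000]
S = R + BᵀPB = [3/2] + [2.2500] = [3.7500]
BᵀPA = [4.5000 10.5000]
K = S⁻¹·BᵀPA = [1.2000 2.8000]
A−BK = [-0.5000 -2.0000; -0.2000 1.2000]
AᵀP(A−BK) = [5.8500 17.4000; 17.4000 55.6000]
P' = Q + AᵀP(A−BK) = [23.8500 21.9000; 21.9000 57.8500]
tr(P') = 81.7000


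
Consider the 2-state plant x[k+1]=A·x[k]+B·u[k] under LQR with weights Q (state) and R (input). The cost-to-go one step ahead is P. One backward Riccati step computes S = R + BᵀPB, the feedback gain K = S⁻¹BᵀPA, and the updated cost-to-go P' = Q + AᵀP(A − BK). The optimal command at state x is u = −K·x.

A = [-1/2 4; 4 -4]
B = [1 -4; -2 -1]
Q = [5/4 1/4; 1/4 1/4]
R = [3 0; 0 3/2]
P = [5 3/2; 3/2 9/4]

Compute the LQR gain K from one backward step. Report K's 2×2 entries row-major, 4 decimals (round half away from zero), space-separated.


BᵀP = [2.0000 -3.0000; -21.5000 -8.2500]
S = R + BᵀPB = [3 0; 0 3/2] + [8.0000 -5.0000; -5.0000 94.2500] = [11.0000 -5.0000; -5.0000 95.7500]
BᵀPA = [-13.0000 20.0000; -22.2500 -53.0000]
K = S⁻¹·BᵀPA = [-1.3187 1.6047; -0.3012 -0.4697]
A−BK = [-0.3862 0.5164; 1.0613 -1.2604]
AᵀP(A−BK) = [7.4037 -8.5908; -8.5908 11.0109]
P' = Q + AᵀP(A−BK) = [8.6537 -8.3408; -8.3408 11.2609]
tr(P') = 19.9147

-1.3187 1.6047 -0.3012 -0.4697


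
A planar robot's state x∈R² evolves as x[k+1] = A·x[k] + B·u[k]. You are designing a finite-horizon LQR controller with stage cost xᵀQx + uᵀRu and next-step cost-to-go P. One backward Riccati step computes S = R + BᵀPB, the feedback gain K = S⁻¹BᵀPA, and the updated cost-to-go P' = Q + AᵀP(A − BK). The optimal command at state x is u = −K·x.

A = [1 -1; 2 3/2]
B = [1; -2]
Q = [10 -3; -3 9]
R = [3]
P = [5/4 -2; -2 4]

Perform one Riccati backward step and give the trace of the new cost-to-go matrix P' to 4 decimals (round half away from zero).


22.2832

BᵀP = [5.2500 -10.0000]
S = R + BᵀPB = [3] + [25.2500] = [28.2500]
BᵀPA = [-14.7500 -20.2500]
K = S⁻¹·BᵀPA = [-0.5221 -0.7168]
A−BK = [1.5221 -0.2832; 0.9558 0.0664]
AᵀP(A−BK) = [1.5487 1.1770; 1.1770 1.7345]
P' = Q + AᵀP(A−BK) = [11.5487 -1.8230; -1.8230 10.7345]
tr(P') = 22.2832


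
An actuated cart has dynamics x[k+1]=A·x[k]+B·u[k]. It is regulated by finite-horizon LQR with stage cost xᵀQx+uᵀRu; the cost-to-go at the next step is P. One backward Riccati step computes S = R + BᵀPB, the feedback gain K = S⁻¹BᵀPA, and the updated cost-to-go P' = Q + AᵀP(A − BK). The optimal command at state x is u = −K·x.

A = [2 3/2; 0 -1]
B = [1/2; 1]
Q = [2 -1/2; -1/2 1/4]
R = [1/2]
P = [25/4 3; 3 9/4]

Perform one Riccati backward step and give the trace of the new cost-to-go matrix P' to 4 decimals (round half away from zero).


9.9979

BᵀP = [6.1250 3.7500]
S = R + BᵀPB = [1/2] + [6.8125] = [7.3125]
BᵀPA = [12.2500 5.4375]
K = S⁻¹·BᵀPA = [1.6752 0.7436]
A−BK = [1.1624 1.1282; -1.6752 -1.7436]
AᵀP(A−BK) = [4.4786 3.6410; 3.6410 3.2692]
P' = Q + AᵀP(A−BK) = [6.4786 3.1410; 3.1410 3.5192]
tr(P') = 9.9979


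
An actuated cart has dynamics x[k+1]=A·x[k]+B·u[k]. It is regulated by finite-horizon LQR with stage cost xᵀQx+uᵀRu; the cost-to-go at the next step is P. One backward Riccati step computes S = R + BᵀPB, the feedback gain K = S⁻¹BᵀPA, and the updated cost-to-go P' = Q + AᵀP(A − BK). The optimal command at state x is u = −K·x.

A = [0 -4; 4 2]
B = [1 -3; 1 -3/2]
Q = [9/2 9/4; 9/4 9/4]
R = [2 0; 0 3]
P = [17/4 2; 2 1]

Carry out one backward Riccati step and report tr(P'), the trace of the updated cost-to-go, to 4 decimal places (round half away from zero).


BᵀP = [6.2500 3.0000; -15.7500 -7.5000]
S = R + BᵀPB = [2 0; 0 3] + [9.2500 -23.2500; -23.2500 58.5000] = [11.2500 -23.2500; -23.2500 61.5000]
BᵀPA = [12.0000 -19.0000; -30.0000 48.0000]
K = S⁻¹·BᵀPA = [0.2677 -0.3470; -0.3866 0.6493]
A−BK = [-1.4275 -1.7051; 3.1524 3.3209]
AᵀP(A−BK) = [1.1896 -0.3569; -0.3569 2.2404]
P' = Q + AᵀP(A−BK) = [5.6896 1.8931; 1.8931 4.4904]
tr(P') = 10.1800

10.1800


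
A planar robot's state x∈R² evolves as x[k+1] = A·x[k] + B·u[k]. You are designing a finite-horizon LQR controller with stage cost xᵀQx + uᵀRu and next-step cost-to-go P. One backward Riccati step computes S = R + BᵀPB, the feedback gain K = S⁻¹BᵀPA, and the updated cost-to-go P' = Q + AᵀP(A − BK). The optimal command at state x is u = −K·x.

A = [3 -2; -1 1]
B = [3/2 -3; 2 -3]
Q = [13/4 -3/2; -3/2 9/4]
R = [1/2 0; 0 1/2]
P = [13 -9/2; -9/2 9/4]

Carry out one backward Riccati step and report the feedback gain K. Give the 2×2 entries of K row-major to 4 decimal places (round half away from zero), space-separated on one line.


BᵀP = [10.5000 -2.2500; -25.5000 6.7500]
S = R + BᵀPB = [1/2 0; 0 1/2] + [11.2500 -24.7500; -24.7500 56.2500] = [11.7500 -24.7500; -24.7500 56.7500]
BᵀPA = [33.7500 -23.2500; -83.2500 57.7500]
K = S⁻¹·BᵀPA = [-2.6751 2.0253; -2.6336 1.9009]
A−BK = [-0.8882 0.6647; -3.5507 2.6521]
AᵀP(A−BK) = [17.2846 -12.8537; -12.8537 9.5611]
P' = Q + AᵀP(A−BK) = [20.5346 -14.3537; -14.3537 11.8111]
tr(P') = 32.3456

-2.6751 2.0253 -2.6336 1.9009


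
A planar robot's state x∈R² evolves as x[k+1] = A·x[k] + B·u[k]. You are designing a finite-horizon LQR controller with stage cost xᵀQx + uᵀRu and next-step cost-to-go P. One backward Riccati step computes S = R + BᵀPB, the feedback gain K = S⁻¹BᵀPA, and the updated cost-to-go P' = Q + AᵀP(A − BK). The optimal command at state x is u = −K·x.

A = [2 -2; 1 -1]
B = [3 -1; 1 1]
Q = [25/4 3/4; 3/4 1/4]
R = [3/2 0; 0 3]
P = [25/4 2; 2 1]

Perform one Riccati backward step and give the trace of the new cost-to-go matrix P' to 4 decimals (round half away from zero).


8.0022

BᵀP = [20.7500 7.0000; -4.2500 -1.0000]
S = R + BᵀPB = [3/2 0; 0 3] + [69.2500 -13.7500; -13.7500 3.2500] = [70.7500 -13.7500; -13.7500 6.2500]
BᵀPA = [48.5000 -48.5000; -9.5000 9.5000]
K = S⁻¹·BᵀPA = [0.6815 -0.6815; -0.0207 0.0207]
A−BK = [-0.0652 0.0652; 0.3393 -0.3393]
AᵀP(A−BK) = [0.7511 -0.7511; -0.7511 0.7511]
P' = Q + AᵀP(A−BK) = [7.0011 -0.0011; -0.0011 1.0011]
tr(P') = 8.0022


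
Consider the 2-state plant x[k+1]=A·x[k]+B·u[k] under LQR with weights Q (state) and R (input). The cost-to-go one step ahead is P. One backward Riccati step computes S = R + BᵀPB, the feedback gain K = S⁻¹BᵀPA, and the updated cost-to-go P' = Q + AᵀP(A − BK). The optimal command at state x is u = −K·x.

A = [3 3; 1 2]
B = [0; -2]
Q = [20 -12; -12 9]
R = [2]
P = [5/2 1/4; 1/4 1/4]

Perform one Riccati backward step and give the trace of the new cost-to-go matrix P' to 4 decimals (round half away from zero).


BᵀP = [-0.5000 -0.5000]
S = R + BᵀPB = [2] + [1.0000] = [3.0000]
BᵀPA = [-2.0000 -2.5000]
K = S⁻¹·BᵀPA = [-0.6667 -0.8333]
A−BK = [3.0000 3.0000; -0.3333 0.3333]
AᵀP(A−BK) = [22.9167 23.5833; 23.5833 24.4167]
P' = Q + AᵀP(A−BK) = [42.9167 11.5833; 11.5833 33.4167]
tr(P') = 76.3333

76.3333


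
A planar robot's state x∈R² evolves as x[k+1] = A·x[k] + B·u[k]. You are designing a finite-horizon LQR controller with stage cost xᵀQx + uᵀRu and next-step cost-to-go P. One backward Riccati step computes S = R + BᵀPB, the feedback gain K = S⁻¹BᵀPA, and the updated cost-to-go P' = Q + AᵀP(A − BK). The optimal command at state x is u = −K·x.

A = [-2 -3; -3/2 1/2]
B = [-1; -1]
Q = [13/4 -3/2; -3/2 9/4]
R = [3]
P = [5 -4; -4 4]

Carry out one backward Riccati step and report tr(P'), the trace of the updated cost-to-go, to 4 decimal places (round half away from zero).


65.2500

BᵀP = [-1.0000 0.0000]
S = R + BᵀPB = [3] + [1.0000] = [4.0000]
BᵀPA = [2.0000 3.0000]
K = S⁻¹·BᵀPA = [0.5000 0.7500]
A−BK = [-1.5000 -2.2500; -1.0000 1.2500]
AᵀP(A−BK) = [4.0000 11.5000; 11.5000 55.7500]
P' = Q + AᵀP(A−BK) = [7.2500 10.0000; 10.0000 58.0000]
tr(P') = 65.2500


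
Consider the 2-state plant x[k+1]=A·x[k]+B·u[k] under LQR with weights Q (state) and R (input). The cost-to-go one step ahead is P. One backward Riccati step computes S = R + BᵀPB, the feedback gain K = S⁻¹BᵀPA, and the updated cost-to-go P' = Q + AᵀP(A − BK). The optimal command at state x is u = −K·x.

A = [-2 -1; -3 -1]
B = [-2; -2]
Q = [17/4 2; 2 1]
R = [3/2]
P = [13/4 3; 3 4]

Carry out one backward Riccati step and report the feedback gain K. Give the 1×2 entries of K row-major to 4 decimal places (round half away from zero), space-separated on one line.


1.2294 0.4862

BᵀP = [-12.5000 -14.0000]
S = R + BᵀPB = [3/2] + [53.0000] = [54.5000]
BᵀPA = [67.0000 26.5000]
K = S⁻¹·BᵀPA = [1.2294 0.4862]
A−BK = [0.4587 -0.0275; -0.5413 -0.0275]
AᵀP(A−BK) = [2.6330 0.9220; 0.9220 0.3647]
P' = Q + AᵀP(A−BK) = [6.8830 2.9220; 2.9220 1.3647]
tr(P') = 8.2477


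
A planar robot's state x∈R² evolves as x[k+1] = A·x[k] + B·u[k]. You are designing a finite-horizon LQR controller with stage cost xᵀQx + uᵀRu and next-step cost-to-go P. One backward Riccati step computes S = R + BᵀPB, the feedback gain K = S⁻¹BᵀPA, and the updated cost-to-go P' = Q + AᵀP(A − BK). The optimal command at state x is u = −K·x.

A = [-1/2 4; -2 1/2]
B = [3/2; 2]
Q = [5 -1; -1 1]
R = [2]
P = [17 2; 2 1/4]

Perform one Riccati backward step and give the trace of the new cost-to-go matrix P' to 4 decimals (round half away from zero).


17.1317

BᵀP = [29.5000 3.5000]
S = R + BᵀPB = [2] + [51.2500] = [53.2500]
BᵀPA = [-21.7500 119.7500]
K = S⁻¹·BᵀPA = [-0.4085 2.2488]
A−BK = [0.1127 0.6268; -1.1831 -3.9977]
AᵀP(A−BK) = [0.3662 -1.8380; -1.8380 10.7656]
P' = Q + AᵀP(A−BK) = [5.3662 -2.8380; -2.8380 11.7656]
tr(P') = 17.1317


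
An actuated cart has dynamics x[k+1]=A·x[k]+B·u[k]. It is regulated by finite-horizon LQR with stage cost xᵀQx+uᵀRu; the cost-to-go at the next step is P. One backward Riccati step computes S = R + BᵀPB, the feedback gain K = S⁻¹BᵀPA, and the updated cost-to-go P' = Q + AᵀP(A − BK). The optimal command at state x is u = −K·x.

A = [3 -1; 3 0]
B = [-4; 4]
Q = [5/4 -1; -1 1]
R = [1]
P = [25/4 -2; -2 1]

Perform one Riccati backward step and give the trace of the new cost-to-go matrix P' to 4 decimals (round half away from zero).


BᵀP = [-33.0000 12.0000]
S = R + BᵀPB = [1] + [180.0000] = [181.0000]
BᵀPA = [-63.0000 33.0000]
K = S⁻¹·BᵀPA = [-0.3481 0.1823]
A−BK = [1.6077 -0.2707; 4.3923 -0.7293]
AᵀP(A−BK) = [7.3218 -1.2638; -1.2638 0.2334]
P' = Q + AᵀP(A−BK) = [8.5718 -2.2638; -2.2638 1.2334]
tr(P') = 9.8052

9.8052


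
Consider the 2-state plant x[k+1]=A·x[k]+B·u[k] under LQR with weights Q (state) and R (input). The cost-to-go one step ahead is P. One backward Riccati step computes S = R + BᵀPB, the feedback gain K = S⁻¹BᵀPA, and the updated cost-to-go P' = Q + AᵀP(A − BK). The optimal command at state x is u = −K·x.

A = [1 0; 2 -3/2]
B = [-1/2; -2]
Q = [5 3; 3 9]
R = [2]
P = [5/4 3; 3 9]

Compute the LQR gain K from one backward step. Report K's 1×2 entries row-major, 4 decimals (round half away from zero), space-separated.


BᵀP = [-6.6250 -19.5000]
S = R + BᵀPB = [2] + [42.3125] = [44.3125]
BᵀPA = [-45.6250 29.2500]
K = S⁻¹·BᵀPA = [-1.0296 0.6601]
A−BK = [0.4852 0.3300; -0.0592 -0.1798]
AᵀP(A−BK) = [2.2736 -1.3836; -1.3836 0.9425]
P' = Q + AᵀP(A−BK) = [7.2736 1.6164; 1.6164 9.9425]
tr(P') = 17.2161

-1.0296 0.6601


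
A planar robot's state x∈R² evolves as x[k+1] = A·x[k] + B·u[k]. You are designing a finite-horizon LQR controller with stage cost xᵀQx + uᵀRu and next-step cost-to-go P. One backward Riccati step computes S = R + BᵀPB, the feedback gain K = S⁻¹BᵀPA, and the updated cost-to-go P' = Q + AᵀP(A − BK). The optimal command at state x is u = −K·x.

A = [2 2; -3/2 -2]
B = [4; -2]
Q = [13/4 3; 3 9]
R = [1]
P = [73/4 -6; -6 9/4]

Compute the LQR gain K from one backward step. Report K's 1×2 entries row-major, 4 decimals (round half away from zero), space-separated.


BᵀP = [85.0000 -28.5000]
S = R + BᵀPB = [1] + [397.0000] = [398.0000]
BᵀPA = [212.7500 227.0000]
K = S⁻¹·BᵀPA = [0.5345 0.5704]
A−BK = [-0.1382 -0.2814; -0.4309 -0.8593]
AᵀP(A−BK) = [0.3375 0.4077; 0.4077 0.5302]
P' = Q + AᵀP(A−BK) = [3.5875 3.4077; 3.4077 9.5302]
tr(P') = 13.1176

0.5345 0.5704


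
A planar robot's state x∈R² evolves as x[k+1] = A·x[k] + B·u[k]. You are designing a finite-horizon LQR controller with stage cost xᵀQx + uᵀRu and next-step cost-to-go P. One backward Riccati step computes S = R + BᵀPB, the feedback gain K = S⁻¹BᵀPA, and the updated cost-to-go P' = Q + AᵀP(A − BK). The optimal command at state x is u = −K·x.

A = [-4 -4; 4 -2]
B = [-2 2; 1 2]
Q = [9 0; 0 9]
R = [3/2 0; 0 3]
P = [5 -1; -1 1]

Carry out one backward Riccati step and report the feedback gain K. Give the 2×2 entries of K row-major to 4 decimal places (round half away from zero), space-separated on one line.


BᵀP = [-11.0000 3.0000; 8.0000 0.0000]
S = R + BᵀPB = [3/2 0; 0 3] + [25.0000 -16.0000; -16.0000 16.0000] = [26.5000 -16.0000; -16.0000 19.0000]
BᵀPA = [56.0000 38.0000; -32.0000 -32.0000]
K = S⁻¹·BᵀPA = [2.2303 0.8485; 0.1939 -0.9697]
A−BK = [0.0727 -0.3636; 1.3818 -0.9091]
AᵀP(A−BK) = [9.3091 1.4545; 1.4545 4.7273]
P' = Q + AᵀP(A−BK) = [18.3091 1.4545; 1.4545 13.7273]
tr(P') = 32.0364

2.2303 0.8485 0.1939 -0.9697


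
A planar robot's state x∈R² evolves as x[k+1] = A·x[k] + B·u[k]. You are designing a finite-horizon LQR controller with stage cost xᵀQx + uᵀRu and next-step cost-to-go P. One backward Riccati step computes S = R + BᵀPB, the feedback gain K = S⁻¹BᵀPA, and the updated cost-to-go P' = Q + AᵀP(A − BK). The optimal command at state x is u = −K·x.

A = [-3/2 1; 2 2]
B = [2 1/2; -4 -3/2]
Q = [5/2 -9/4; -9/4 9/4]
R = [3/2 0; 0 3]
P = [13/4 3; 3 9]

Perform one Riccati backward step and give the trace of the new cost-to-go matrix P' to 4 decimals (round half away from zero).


BᵀP = [-5.5000 -30.0000; -2.8750 -12.0000]
S = R + BᵀPB = [3/2 0; 0 3] + [109.0000 42.2500; 42.2500 16.5625] = [110.5000 42.2500; 42.2500 19.5625]
BᵀPA = [-51.7500 -65.5000; -19.6875 -26.8750]
K = S⁻¹·BᵀPA = [-0.4795 -0.3874; 0.0291 -0.5372]
A−BK = [-0.5556 2.0433; 0.1258 -0.3552]
AᵀP(A−BK) = [1.0737 -2.4970; -2.4970 11.4406]
P' = Q + AᵀP(A−BK) = [3.5737 -4.7470; -4.7470 13.6906]
tr(P') = 17.2644

17.2644


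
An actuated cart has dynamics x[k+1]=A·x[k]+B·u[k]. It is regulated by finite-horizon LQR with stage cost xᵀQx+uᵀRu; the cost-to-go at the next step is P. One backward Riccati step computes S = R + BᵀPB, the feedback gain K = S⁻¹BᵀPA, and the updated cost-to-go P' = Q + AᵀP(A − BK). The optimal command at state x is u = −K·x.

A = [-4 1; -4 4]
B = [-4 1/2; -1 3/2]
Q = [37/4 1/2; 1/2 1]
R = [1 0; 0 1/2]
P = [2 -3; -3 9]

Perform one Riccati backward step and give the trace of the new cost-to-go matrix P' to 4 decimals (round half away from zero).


16.6626

BᵀP = [-5.0000 3.0000; -3.5000 12.0000]
S = R + BᵀPB = [1 0; 0 1/2] + [17.0000 2.0000; 2.0000 16.2500] = [18.0000 2.0000; 2.0000 16.7500]
BᵀPA = [8.0000 7.0000; -34.0000 44.5000]
K = S⁻¹·BᵀPA = [0.6790 0.0950; -2.1109 2.6454]
A−BK = [-0.2286 0.0571; -0.1546 0.1269]
AᵀP(A−BK) = [2.7966 -2.8168; -2.8168 3.6160]
P' = Q + AᵀP(A−BK) = [12.0466 -2.3168; -2.3168 4.6160]
tr(P') = 16.6626


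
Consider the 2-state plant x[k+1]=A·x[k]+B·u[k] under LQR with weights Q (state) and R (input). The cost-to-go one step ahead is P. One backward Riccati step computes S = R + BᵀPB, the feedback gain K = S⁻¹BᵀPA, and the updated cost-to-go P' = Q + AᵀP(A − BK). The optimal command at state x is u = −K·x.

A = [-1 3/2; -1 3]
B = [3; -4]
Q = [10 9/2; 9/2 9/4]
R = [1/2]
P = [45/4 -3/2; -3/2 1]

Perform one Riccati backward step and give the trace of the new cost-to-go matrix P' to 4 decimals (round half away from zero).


28.3868

BᵀP = [39.7500 -8.5000]
S = R + BᵀPB = [1/2] + [153.2500] = [153.7500]
BᵀPA = [-31.2500 34.1250]
K = S⁻¹·BᵀPA = [-0.2033 0.2220]
A−BK = [-0.3902 0.8341; -1.8130 3.8878]
AᵀP(A−BK) = [2.8984 -6.1890; -6.1890 13.2384]
P' = Q + AᵀP(A−BK) = [12.8984 -1.6890; -1.6890 15.4884]
tr(P') = 28.3868


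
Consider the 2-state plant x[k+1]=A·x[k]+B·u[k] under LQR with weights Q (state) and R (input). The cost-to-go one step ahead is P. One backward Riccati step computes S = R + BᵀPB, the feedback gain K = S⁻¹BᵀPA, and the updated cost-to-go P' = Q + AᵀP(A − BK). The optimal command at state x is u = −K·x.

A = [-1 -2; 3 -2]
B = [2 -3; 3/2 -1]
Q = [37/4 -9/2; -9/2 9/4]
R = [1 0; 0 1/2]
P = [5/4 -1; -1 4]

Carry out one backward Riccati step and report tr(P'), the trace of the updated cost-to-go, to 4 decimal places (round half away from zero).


BᵀP = [1.0000 4.0000; -2.7500 -1.0000]
S = R + BᵀPB = [1 0; 0 1/2] + [8.0000 -7.0000; -7.0000 9.2500] = [9.0000 -7.0000; -7.0000 9.7500]
BᵀPA = [11.0000 -10.0000; -0.2500 7.5000]
K = S⁻¹·BᵀPA = [2.7226 -1.1613; 1.9290 -0.0645]
A−BK = [-0.6581 0.1290; 0.8452 -0.3226]
AᵀP(A−BK) = [13.7839 -4.7419; -4.7419 1.8710]
P' = Q + AᵀP(A−BK) = [23.0339 -9.2419; -9.2419 4.1210]
tr(P') = 27.1548

27.1548


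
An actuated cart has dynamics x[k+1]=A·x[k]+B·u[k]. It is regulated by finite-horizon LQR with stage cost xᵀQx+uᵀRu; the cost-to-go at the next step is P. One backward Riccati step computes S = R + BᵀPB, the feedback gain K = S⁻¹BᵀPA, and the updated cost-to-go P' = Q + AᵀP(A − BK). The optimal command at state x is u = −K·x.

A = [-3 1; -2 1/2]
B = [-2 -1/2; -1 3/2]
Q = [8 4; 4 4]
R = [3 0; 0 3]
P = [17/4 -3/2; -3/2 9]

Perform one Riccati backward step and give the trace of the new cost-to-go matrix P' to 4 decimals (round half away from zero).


BᵀP = [-7.0000 -6.0000; -4.3750 14.2500]
S = R + BᵀPB = [3 0; 0 3] + [20.0000 -5.5000; -5.5000 23.5625] = [23.0000 -5.5000; -5.5000 26.5625]
BᵀPA = [33.0000 -10.0000; -15.3750 2.7500]
K = S⁻¹·BᵀPA = [1.3639 -0.4314; -0.2964 0.0142]
A−BK = [-0.4204 0.1443; -0.1915 0.0473]
AᵀP(A−BK) = [6.6839 -2.0459; -2.0459 0.6471]
P' = Q + AᵀP(A−BK) = [14.6839 1.9541; 1.9541 4.6471]
tr(P') = 19.3310

19.3310


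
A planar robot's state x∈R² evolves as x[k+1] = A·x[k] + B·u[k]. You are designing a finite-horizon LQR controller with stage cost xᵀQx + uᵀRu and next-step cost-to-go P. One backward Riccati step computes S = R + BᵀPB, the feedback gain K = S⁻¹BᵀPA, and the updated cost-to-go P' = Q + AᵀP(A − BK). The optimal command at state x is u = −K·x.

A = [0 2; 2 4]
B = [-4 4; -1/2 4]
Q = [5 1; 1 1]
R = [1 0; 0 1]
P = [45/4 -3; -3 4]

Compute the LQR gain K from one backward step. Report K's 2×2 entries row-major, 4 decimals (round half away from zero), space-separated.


0.5495 0.5404 0.5479 1.0363

BᵀP = [-43.5000 10.0000; 33.0000 4.0000]
S = R + BᵀPB = [1 0; 0 1] + [169.0000 -134.0000; -134.0000 148.0000] = [170.0000 -134.0000; -134.0000 149.0000]
BᵀPA = [20.0000 -47.0000; 8.0000 82.0000]
K = S⁻¹·BᵀPA = [0.5495 0.5404; 0.5479 1.0363]
A−BK = [0.0065 0.0163; 0.0833 0.1248]
AᵀP(A−BK) = [0.6271 0.9010; 0.9010 1.4192]
P' = Q + AᵀP(A−BK) = [5.6271 1.9010; 1.9010 2.4192]
tr(P') = 8.0462


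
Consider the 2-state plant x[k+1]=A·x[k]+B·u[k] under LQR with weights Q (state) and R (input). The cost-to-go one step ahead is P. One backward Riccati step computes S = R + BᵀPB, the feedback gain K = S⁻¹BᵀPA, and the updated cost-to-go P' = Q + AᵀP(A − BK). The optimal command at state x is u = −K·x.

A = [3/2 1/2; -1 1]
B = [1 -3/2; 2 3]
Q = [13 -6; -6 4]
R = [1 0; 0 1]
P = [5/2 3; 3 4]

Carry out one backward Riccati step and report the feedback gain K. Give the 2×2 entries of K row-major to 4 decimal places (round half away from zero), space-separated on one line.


0.2405 0.4049 -0.2877 0.1233

BᵀP = [8.5000 11.0000; 5.2500 7.5000]
S = R + BᵀPB = [1 0; 0 1] + [30.5000 20.2500; 20.2500 14.6250] = [31.5000 20.2500; 20.2500 15.6250]
BᵀPA = [1.7500 15.2500; 0.3750 10.1250]
K = S⁻¹·BᵀPA = [0.2405 0.4049; -0.2877 0.1233]
A−BK = [0.8280 0.2801; -0.6180 -0.1796]
AᵀP(A−BK) = [0.3120 0.1202; 0.1202 0.2024]
P' = Q + AᵀP(A−BK) = [13.3120 -5.8798; -5.8798 4.2024]
tr(P') = 17.5145


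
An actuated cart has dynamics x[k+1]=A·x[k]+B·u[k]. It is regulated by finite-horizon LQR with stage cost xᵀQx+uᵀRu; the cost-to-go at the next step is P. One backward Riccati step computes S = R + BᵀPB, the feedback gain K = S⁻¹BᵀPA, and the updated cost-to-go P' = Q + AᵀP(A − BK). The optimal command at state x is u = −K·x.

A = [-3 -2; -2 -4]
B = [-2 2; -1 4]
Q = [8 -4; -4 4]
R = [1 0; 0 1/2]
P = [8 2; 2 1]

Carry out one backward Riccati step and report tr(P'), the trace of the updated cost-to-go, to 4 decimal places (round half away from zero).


13.7143

BᵀP = [-18.0000 -5.0000; 24.0000 8.0000]
S = R + BᵀPB = [1 0; 0 1/2] + [41.0000 -56.0000; -56.0000 80.0000] = [42.0000 -56.0000; -56.0000 80.5000]
BᵀPA = [64.0000 56.0000; -88.0000 -80.0000]
K = S⁻¹·BᵀPA = [0.9143 0.1143; -0.4571 -0.9143]
A−BK = [-0.2571 0.0571; 0.7429 -0.2286]
AᵀP(A−BK) = [1.2571 0.2286; 0.2286 0.4571]
P' = Q + AᵀP(A−BK) = [9.2571 -3.7714; -3.7714 4.4571]
tr(P') = 13.7143


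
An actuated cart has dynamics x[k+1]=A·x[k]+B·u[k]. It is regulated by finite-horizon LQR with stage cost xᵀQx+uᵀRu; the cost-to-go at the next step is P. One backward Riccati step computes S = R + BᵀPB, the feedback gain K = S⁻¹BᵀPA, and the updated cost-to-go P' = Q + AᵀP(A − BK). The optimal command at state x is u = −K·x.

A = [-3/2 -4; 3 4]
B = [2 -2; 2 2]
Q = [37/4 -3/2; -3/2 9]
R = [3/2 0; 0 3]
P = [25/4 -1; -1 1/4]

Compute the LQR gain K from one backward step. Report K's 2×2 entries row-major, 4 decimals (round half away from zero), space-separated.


-0.3247 -0.9897 0.5799 1.1959

BᵀP = [10.5000 -1.5000; -14.5000 2.5000]
S = R + BᵀPB = [3/2 0; 0 3] + [18.0000 -24.0000; -24.0000 34.0000] = [19.5000 -24.0000; -24.0000 37.0000]
BᵀPA = [-20.2500 -48.0000; 29.2500 68.0000]
K = S⁻¹·BᵀPA = [-0.3247 -0.9897; 0.5799 1.1959]
A−BK = [0.3093 0.3711; 2.4897 3.5876]
AᵀP(A−BK) = [1.7745 3.4794; 3.4794 7.1753]
P' = Q + AᵀP(A−BK) = [11.0245 1.9794; 1.9794 16.1753]
tr(P') = 27.1997


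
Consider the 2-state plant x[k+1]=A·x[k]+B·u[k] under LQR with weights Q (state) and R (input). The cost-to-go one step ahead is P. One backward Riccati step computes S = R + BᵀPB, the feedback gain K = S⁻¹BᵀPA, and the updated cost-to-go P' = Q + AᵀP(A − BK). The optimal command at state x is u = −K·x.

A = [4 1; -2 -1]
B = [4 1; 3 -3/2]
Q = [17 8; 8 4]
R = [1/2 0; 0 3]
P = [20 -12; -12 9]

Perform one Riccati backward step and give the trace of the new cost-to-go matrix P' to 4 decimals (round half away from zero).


36.0809

BᵀP = [44.0000 -21.0000; 38.0000 -25.5000]
S = R + BᵀPB = [1/2 0; 0 3] + [113.0000 75.5000; 75.5000 76.2500] = [113.5000 75.5000; 75.5000 79.2500]
BᵀPA = [218.0000 65.0000; 203.0000 63.5000]
K = S⁻¹·BᵀPA = [0.5919 0.1084; 1.9976 0.6980]
A−BK = [-0.3651 -0.1315; -0.7791 -0.2780]
AᵀP(A−BK) = [13.4492 4.6776; 4.6776 1.6317]
P' = Q + AᵀP(A−BK) = [30.4492 12.6776; 12.6776 5.6317]
tr(P') = 36.0809
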